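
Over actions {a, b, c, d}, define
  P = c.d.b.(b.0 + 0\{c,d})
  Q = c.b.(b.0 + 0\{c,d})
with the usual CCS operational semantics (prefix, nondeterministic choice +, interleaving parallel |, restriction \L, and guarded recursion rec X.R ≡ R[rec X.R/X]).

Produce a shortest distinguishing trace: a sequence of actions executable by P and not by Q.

cd

Reachable graph of P (5 states):
  p0 = c.d.b.(b.0 + 0\{c,d}) has moves —c→ p1
  p1 = d.b.(b.0 + 0\{c,d}) has moves —d→ p2
  p2 = b.(b.0 + 0\{c,d}) has moves —b→ p3
  p3 = b.0 + 0\{c,d} has moves —b→ p4
  p4 = 0 has moves ∅
Reachable graph of Q (4 states):
  q0 = c.b.(b.0 + 0\{c,d}) has moves —c→ q1
  q1 = b.(b.0 + 0\{c,d}) has moves —b→ q2
  q2 = b.0 + 0\{c,d} has moves —b→ q3
  q3 = 0 has moves ∅
Executing cd from P (initial set {p0}):
  after c @ step 1: {p1}
  after d @ step 2: {p2}
  — P admits the full trace.
Executing cd from Q (initial set {q0}):
  after c @ step 1: {q1}
  after d @ step 2: ∅  — Q cannot continue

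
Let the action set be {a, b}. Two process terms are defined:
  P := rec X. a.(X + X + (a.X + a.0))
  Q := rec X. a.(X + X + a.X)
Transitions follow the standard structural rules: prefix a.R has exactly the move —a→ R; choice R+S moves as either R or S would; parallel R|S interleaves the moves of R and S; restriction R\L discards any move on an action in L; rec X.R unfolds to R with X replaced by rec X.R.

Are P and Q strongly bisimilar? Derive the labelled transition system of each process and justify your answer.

Reachable graph of P (3 states):
  s0 = rec X. a.(X + X + (a.X + a.0)) → --a--▸ s1
  s1 = (rec X. a.(X + X + (a.X + a.0))) + (rec X. a.(X + X + (a.X + a.0))) + (a.(rec X. a.(X + X + (a.X + a.0))) + a.0) → --a--▸ s0, --a--▸ s1, --a--▸ s2
  s2 = 0 → (no moves)
Reachable graph of Q (2 states):
  t0 = rec X. a.(X + X + a.X) → --a--▸ t1
  t1 = (rec X. a.(X + X + a.X)) + (rec X. a.(X + X + a.X)) + a.(rec X. a.(X + X + a.X)) → --a--▸ t0, --a--▸ t1
Partition-refinement fixed point:
  B0 = {s0}
  B1 = {s1}
  B2 = {s2}
  B3 = {t0, t1}
s0 ∈ B0, t0 ∈ B3 → different blocks

P ≁ Q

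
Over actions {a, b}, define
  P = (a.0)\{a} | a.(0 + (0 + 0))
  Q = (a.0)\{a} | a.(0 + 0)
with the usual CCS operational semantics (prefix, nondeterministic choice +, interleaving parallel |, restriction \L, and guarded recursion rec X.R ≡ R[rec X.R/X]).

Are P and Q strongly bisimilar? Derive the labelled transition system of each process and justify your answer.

P ~ Q

P's transition system — 2 states:
  p0 = (a.0)\{a} | a.(0 + (0 + 0)) → =a=> p1
  p1 = (a.0)\{a} | (0 + (0 + 0)) → stopped
Q's transition system — 2 states:
  q0 = (a.0)\{a} | a.(0 + 0) → =a=> q1
  q1 = (a.0)\{a} | (0 + 0) → stopped
Coarsest stable partition (strong bisimilarity classes):
  B0 = {p0, q0}
  B1 = {p1, q1}
p0 ∈ B0, q0 ∈ B0 → same block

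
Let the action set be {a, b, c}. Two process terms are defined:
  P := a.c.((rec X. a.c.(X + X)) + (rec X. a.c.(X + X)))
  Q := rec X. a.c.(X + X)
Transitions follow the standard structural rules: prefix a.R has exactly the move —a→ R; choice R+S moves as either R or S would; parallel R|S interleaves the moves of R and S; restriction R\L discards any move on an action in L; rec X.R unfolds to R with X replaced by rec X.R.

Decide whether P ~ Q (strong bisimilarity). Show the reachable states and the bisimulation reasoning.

P ~ Q

P's transition system — 3 states:
  p0 = a.c.((rec X. a.c.(X + X)) + (rec X. a.c.(X + X))) ⊢ ··a··> p1
  p1 = c.((rec X. a.c.(X + X)) + (rec X. a.c.(X + X))) ⊢ ··c··> p2
  p2 = (rec X. a.c.(X + X)) + (rec X. a.c.(X + X)) ⊢ ··a··> p1
Q's transition system — 3 states:
  q0 = rec X. a.c.(X + X) ⊢ ··a··> q1
  q1 = c.((rec X. a.c.(X + X)) + (rec X. a.c.(X + X))) ⊢ ··c··> q2
  q2 = (rec X. a.c.(X + X)) + (rec X. a.c.(X + X)) ⊢ ··a··> q1
Partition-refinement fixed point:
  B0 = {p0, p2, q0, q2}
  B1 = {p1, q1}
p0 ∈ B0, q0 ∈ B0 → same block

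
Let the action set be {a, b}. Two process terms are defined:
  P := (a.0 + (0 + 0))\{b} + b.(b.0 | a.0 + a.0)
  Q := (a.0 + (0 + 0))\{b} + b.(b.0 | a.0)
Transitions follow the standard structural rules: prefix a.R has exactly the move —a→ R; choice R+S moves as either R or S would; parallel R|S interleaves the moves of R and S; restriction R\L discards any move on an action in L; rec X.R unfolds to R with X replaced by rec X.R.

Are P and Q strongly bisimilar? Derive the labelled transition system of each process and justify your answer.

LTS(P): 7 reachable states
  p0 = (a.0 + (0 + 0))\{b} + b.(b.0 | a.0 + a.0) | --a--▸ p1, --b--▸ p2
  p1 = 0\{b} | ·
  p2 = b.0 | a.0 + a.0 | --a--▸ p3, --a--▸ p4, --b--▸ p5
  p3 = 0 | ·
  p4 = b.0 | 0 | --b--▸ p6
  p5 = 0 | a.0 | --a--▸ p6
  p6 = 0 | 0 | ·
LTS(Q): 6 reachable states
  q0 = (a.0 + (0 + 0))\{b} + b.(b.0 | a.0) | --a--▸ q1, --b--▸ q2
  q1 = 0\{b} | ·
  q2 = b.0 | a.0 | --a--▸ q3, --b--▸ q4
  q3 = b.0 | 0 | --b--▸ q5
  q4 = 0 | a.0 | --a--▸ q5
  q5 = 0 | 0 | ·
Partition-refinement fixed point:
  B0 = {p0}
  B1 = {p2}
  B2 = {p1, p3, p6, q1, q5}
  B3 = {p5, q4}
  B4 = {p4, q3}
  B5 = {q0}
  B6 = {q2}
p0 ∈ B0, q0 ∈ B5 → different blocks

not bisimilar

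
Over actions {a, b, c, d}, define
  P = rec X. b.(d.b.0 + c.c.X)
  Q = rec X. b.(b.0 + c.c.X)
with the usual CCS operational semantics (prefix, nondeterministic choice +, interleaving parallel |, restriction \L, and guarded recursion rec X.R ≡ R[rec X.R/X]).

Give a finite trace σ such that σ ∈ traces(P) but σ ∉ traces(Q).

bd

P's transition system — 5 states:
  u0 = rec X. b.(d.b.0 + c.c.X) ⊢ ··b··> u1
  u1 = d.b.0 + c.c.(rec X. b.(d.b.0 + c.c.X)) ⊢ ··c··> u2, ··d··> u3
  u2 = c.(rec X. b.(d.b.0 + c.c.X)) ⊢ ··c··> u0
  u3 = b.0 ⊢ ··b··> u4
  u4 = 0 ⊢ ∅
Q's transition system — 4 states:
  v0 = rec X. b.(b.0 + c.c.X) ⊢ ··b··> v1
  v1 = b.0 + c.c.(rec X. b.(b.0 + c.c.X)) ⊢ ··b··> v2, ··c··> v3
  v2 = 0 ⊢ ∅
  v3 = c.(rec X. b.(b.0 + c.c.X)) ⊢ ··c··> v0
Run σ = ⟨bd⟩ on P: start {u0}
  after b @ step 1: {u1}
  after d @ step 2: {u3}
  — P admits the full trace.
Run σ = ⟨bd⟩ on Q: start {v0}
  after b @ step 1: {v1}
  after d @ step 2: no successor for Q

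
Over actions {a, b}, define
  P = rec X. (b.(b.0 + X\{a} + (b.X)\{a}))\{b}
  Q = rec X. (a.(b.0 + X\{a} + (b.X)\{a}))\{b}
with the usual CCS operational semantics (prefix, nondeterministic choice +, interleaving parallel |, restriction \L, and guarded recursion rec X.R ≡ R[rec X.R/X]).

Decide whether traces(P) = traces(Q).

trace-distinct — witness ⟨a⟩

Reachable graph of P (1 states):
  u0 = rec X. (b.(b.0 + X\{a} + (b.X)\{a}))\{b} :: stopped
Reachable graph of Q (2 states):
  v0 = rec X. (a.(b.0 + X\{a} + (b.X)\{a}))\{b} :: —a→ v1
  v1 = (b.0 + (rec X. (a.(b.0 + X\{a} + (b.X)\{a}))\{b})\{a} + (b.(rec X. (a.(b.0 + X\{a} + (b.X)\{a}))\{b}))\{a})\{b} :: stopped
Executing a from Q (initial set {v0}):
  after a @ step 1: {v1}
  — Q admits the full trace.
Executing a from P (initial set {u0}):
  after a @ step 1: no successor for P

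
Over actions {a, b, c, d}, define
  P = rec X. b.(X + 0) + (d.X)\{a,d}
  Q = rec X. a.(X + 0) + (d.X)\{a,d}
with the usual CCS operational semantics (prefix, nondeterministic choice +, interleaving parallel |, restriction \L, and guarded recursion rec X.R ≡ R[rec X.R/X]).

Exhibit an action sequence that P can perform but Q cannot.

LTS(P): 2 reachable states
  u0 = rec X. b.(X + 0) + (d.X)\{a,d} has moves —b→ u1
  u1 = (rec X. b.(X + 0) + (d.X)\{a,d}) + 0 has moves —b→ u1
LTS(Q): 2 reachable states
  v0 = rec X. a.(X + 0) + (d.X)\{a,d} has moves —a→ v1
  v1 = (rec X. a.(X + 0) + (d.X)\{a,d}) + 0 has moves —a→ v1
Executing b from P (initial set {u0}):
  after b @ step 1: {u1}
  — P admits the full trace.
Executing b from Q (initial set {v0}):
  after b @ step 1: ∅ (Q stuck)

b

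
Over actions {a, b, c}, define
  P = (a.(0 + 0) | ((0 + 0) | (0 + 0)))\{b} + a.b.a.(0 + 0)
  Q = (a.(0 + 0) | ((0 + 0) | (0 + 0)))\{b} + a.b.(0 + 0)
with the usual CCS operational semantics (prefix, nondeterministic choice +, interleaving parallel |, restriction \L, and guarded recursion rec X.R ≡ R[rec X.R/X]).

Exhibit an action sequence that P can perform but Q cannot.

aba

P's transition system — 5 states:
  s0 = (a.(0 + 0) | ((0 + 0) | (0 + 0)))\{b} + a.b.a.(0 + 0) | —a→ s1, —a→ s2
  s1 = ((0 + 0) | ((0 + 0) | (0 + 0)))\{b} | stopped
  s2 = b.a.(0 + 0) | —b→ s3
  s3 = a.(0 + 0) | —a→ s4
  s4 = 0 + 0 | stopped
Q's transition system — 4 states:
  t0 = (a.(0 + 0) | ((0 + 0) | (0 + 0)))\{b} + a.b.(0 + 0) | —a→ t1, —a→ t2
  t1 = ((0 + 0) | ((0 + 0) | (0 + 0)))\{b} | stopped
  t2 = b.(0 + 0) | —b→ t3
  t3 = 0 + 0 | stopped
Run σ = ⟨aba⟩ on P: start {s0}
  [1] a ⇒ {s1, s2}
  [2] b ⇒ {s3}
  [3] a ⇒ {s4}
  P completes σ.
Run σ = ⟨aba⟩ on Q: start {t0}
  [1] a ⇒ {t1, t2}
  [2] b ⇒ {t3}
  [3] a ⇒ no successor for Q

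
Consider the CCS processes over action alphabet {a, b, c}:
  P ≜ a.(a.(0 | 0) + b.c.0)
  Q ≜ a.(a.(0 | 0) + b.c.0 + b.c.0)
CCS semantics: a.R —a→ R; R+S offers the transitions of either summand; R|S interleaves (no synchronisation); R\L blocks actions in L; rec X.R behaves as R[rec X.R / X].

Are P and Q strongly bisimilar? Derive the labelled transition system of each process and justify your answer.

LTS(P): 5 reachable states
  p0 = a.(a.(0 | 0) + b.c.0) :: ··a··> p1
  p1 = a.(0 | 0) + b.c.0 :: ··a··> p2, ··b··> p3
  p2 = 0 | 0 :: deadlocked
  p3 = c.0 :: ··c··> p4
  p4 = 0 :: deadlocked
LTS(Q): 5 reachable states
  q0 = a.(a.(0 | 0) + b.c.0 + b.c.0) :: ··a··> q1
  q1 = a.(0 | 0) + b.c.0 + b.c.0 :: ··a··> q2, ··b··> q3
  q2 = 0 | 0 :: deadlocked
  q3 = c.0 :: ··c··> q4
  q4 = 0 :: deadlocked
Coarsest stable partition (strong bisimilarity classes):
  B0 = {p0, q0}
  B1 = {p1, q1}
  B2 = {p2, p4, q2, q4}
  B3 = {p3, q3}
p0 ∈ B0, q0 ∈ B0 → same block

bisimilar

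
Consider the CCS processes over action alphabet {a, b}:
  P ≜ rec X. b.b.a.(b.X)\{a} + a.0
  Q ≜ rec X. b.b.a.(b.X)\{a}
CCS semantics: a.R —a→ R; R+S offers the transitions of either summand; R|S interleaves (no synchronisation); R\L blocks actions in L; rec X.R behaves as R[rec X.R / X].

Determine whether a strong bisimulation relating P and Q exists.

not bisimilar

Reachable graph of P (8 states):
  p0 = rec X. b.b.a.(b.X)\{a} + a.0 | —a→ p1, —b→ p2
  p1 = 0 | ·
  p2 = b.a.(b.(rec X. b.b.a.(b.X)\{a} + a.0))\{a} | —b→ p3
  p3 = a.(b.(rec X. b.b.a.(b.X)\{a} + a.0))\{a} | —a→ p4
  p4 = (b.(rec X. b.b.a.(b.X)\{a} + a.0))\{a} | —b→ p5
  p5 = (rec X. b.b.a.(b.X)\{a} + a.0)\{a} | —b→ p6
  p6 = (b.a.(b.(rec X. b.b.a.(b.X)\{a} + a.0))\{a})\{a} | —b→ p7
  p7 = (a.(b.(rec X. b.b.a.(b.X)\{a} + a.0))\{a})\{a} | ·
Reachable graph of Q (7 states):
  q0 = rec X. b.b.a.(b.X)\{a} | —b→ q1
  q1 = b.a.(b.(rec X. b.b.a.(b.X)\{a}))\{a} | —b→ q2
  q2 = a.(b.(rec X. b.b.a.(b.X)\{a}))\{a} | —a→ q3
  q3 = (b.(rec X. b.b.a.(b.X)\{a}))\{a} | —b→ q4
  q4 = (rec X. b.b.a.(b.X)\{a})\{a} | —b→ q5
  q5 = (b.a.(b.(rec X. b.b.a.(b.X)\{a}))\{a})\{a} | —b→ q6
  q6 = (a.(b.(rec X. b.b.a.(b.X)\{a}))\{a})\{a} | ·
Coarsest stable partition (strong bisimilarity classes):
  B0 = {p0}
  B1 = {p1, p7, q6}
  B2 = {p2, q1}
  B3 = {p3, q2}
  B4 = {p4, q3}
  B5 = {p5, q4}
  B6 = {p6, q5}
  B7 = {q0}
p0 ∈ B0, q0 ∈ B7 → different blocks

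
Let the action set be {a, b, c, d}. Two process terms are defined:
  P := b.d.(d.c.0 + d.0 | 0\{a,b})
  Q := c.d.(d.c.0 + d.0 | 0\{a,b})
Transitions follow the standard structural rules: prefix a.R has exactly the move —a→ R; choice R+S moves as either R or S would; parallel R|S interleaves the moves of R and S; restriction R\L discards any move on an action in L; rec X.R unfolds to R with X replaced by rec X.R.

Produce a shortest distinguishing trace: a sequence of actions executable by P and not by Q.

b

P's transition system — 6 states:
  s0 = b.d.(d.c.0 + d.0 | 0\{a,b}) ⊢ —b→ s1
  s1 = d.(d.c.0 + d.0 | 0\{a,b}) ⊢ —d→ s2
  s2 = d.c.0 + d.0 | 0\{a,b} ⊢ —d→ s3, —d→ s4
  s3 = 0 | 0\{a,b} ⊢ deadlocked
  s4 = c.0 ⊢ —c→ s5
  s5 = 0 ⊢ deadlocked
Q's transition system — 6 states:
  t0 = c.d.(d.c.0 + d.0 | 0\{a,b}) ⊢ —c→ t1
  t1 = d.(d.c.0 + d.0 | 0\{a,b}) ⊢ —d→ t2
  t2 = d.c.0 + d.0 | 0\{a,b} ⊢ —d→ t3, —d→ t4
  t3 = 0 | 0\{a,b} ⊢ deadlocked
  t4 = c.0 ⊢ —c→ t5
  t5 = 0 ⊢ deadlocked
Run σ = ⟨b⟩ on P: start {s0}
  step 1 (b): {s1}
  — P admits the full trace.
Run σ = ⟨b⟩ on Q: start {t0}
  step 1 (b): ∅  — Q cannot continue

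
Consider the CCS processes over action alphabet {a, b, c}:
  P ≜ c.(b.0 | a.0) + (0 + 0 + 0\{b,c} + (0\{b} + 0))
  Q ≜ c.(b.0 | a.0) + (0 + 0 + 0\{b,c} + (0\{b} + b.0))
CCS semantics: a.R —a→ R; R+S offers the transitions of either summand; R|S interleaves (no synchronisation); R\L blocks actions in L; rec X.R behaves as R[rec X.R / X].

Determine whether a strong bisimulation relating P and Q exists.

not bisimilar

Reachable graph of P (5 states):
  u0 = c.(b.0 | a.0) + (0 + 0 + 0\{b,c} + (0\{b} + 0)) :: ··c··> u1
  u1 = b.0 | a.0 :: ··a··> u2, ··b··> u3
  u2 = b.0 | 0 :: ··b··> u4
  u3 = 0 | a.0 :: ··a··> u4
  u4 = 0 | 0 :: (no moves)
Reachable graph of Q (6 states):
  v0 = c.(b.0 | a.0) + (0 + 0 + 0\{b,c} + (0\{b} + b.0)) :: ··b··> v1, ··c··> v2
  v1 = 0 :: (no moves)
  v2 = b.0 | a.0 :: ··a··> v3, ··b··> v4
  v3 = b.0 | 0 :: ··b··> v5
  v4 = 0 | a.0 :: ··a··> v5
  v5 = 0 | 0 :: (no moves)
Bisimilarity quotient blocks:
  B0 = {u0}
  B1 = {u1, v2}
  B2 = {u3, v4}
  B3 = {u4, v1, v5}
  B4 = {u2, v3}
  B5 = {v0}
u0 ∈ B0, v0 ∈ B5 → different blocks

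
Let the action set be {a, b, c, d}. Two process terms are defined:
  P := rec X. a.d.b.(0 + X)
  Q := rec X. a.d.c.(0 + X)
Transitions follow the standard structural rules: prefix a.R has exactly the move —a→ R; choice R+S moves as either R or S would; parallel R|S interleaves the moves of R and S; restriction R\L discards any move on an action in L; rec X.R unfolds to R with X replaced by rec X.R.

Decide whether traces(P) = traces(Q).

Reachable graph of P (4 states):
  p0 = rec X. a.d.b.(0 + X) | —a→ p1
  p1 = d.b.(0 + (rec X. a.d.b.(0 + X))) | —d→ p2
  p2 = b.(0 + (rec X. a.d.b.(0 + X))) | —b→ p3
  p3 = 0 + (rec X. a.d.b.(0 + X)) | —a→ p1
Reachable graph of Q (4 states):
  q0 = rec X. a.d.c.(0 + X) | —a→ q1
  q1 = d.c.(0 + (rec X. a.d.c.(0 + X))) | —d→ q2
  q2 = c.(0 + (rec X. a.d.c.(0 + X))) | —c→ q3
  q3 = 0 + (rec X. a.d.c.(0 + X)) | —a→ q1
Run σ = ⟨adb⟩ on P: start {p0}
  after a @ step 1: {p1}
  after d @ step 2: {p2}
  after b @ step 3: {p3}
  — P admits the full trace.
Run σ = ⟨adb⟩ on Q: start {q0}
  after a @ step 1: {q1}
  after d @ step 2: {q2}
  after b @ step 3: ∅ (Q stuck)

NO — witness ⟨adb⟩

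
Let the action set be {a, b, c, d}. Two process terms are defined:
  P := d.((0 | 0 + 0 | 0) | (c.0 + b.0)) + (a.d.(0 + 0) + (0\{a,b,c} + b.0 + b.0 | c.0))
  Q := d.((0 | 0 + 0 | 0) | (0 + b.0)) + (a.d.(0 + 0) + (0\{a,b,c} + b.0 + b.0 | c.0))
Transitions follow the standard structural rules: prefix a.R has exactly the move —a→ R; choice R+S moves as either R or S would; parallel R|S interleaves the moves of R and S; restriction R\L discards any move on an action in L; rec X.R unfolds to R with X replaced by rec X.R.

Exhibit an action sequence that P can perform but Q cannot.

Reachable graph of P (9 states):
  u0 = d.((0 | 0 + 0 | 0) | (c.0 + b.0)) + (a.d.(0 + 0) + (0\{a,b,c} + b.0 + b.0 | c.0)) has moves —a→ u1, —b→ u2, —b→ u3, —c→ u4, —d→ u5
  u1 = d.(0 + 0) has moves —d→ u6
  u2 = 0 has moves deadlocked
  u3 = 0 | c.0 has moves —c→ u7
  u4 = b.0 | 0 has moves —b→ u7
  u5 = (0 | 0 + 0 | 0) | (c.0 + b.0) has moves —b→ u8, —c→ u8
  u6 = 0 + 0 has moves deadlocked
  u7 = 0 | 0 has moves deadlocked
  u8 = (0 | 0 + 0 | 0) | 0 has moves deadlocked
Reachable graph of Q (9 states):
  v0 = d.((0 | 0 + 0 | 0) | (0 + b.0)) + (a.d.(0 + 0) + (0\{a,b,c} + b.0 + b.0 | c.0)) has moves —a→ v1, —b→ v2, —b→ v3, —c→ v4, —d→ v5
  v1 = d.(0 + 0) has moves —d→ v6
  v2 = 0 has moves deadlocked
  v3 = 0 | c.0 has moves —c→ v7
  v4 = b.0 | 0 has moves —b→ v7
  v5 = (0 | 0 + 0 | 0) | (0 + b.0) has moves —b→ v8
  v6 = 0 + 0 has moves deadlocked
  v7 = 0 | 0 has moves deadlocked
  v8 = (0 | 0 + 0 | 0) | 0 has moves deadlocked
Executing dc from P (initial set {u0}):
  step 1 (d): {u5}
  step 2 (c): {u8}
  P completes σ.
Executing dc from Q (initial set {v0}):
  step 1 (d): {v5}
  step 2 (c): ∅ (Q stuck)

dc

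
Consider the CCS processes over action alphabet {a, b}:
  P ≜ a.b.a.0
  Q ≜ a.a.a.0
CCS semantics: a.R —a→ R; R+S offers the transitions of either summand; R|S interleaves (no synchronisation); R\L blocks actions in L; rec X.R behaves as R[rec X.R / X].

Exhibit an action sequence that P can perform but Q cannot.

ab

Reachable graph of P (4 states):
  s0 = a.b.a.0 | --a--▸ s1
  s1 = b.a.0 | --b--▸ s2
  s2 = a.0 | --a--▸ s3
  s3 = 0 | stopped
Reachable graph of Q (4 states):
  t0 = a.a.a.0 | --a--▸ t1
  t1 = a.a.0 | --a--▸ t2
  t2 = a.0 | --a--▸ t3
  t3 = 0 | stopped
Run σ = ⟨ab⟩ on P: start {s0}
  after a @ step 1: {s1}
  after b @ step 2: {s2}
  ✓ P
Run σ = ⟨ab⟩ on Q: start {t0}
  after a @ step 1: {t1}
  after b @ step 2: no successor for Q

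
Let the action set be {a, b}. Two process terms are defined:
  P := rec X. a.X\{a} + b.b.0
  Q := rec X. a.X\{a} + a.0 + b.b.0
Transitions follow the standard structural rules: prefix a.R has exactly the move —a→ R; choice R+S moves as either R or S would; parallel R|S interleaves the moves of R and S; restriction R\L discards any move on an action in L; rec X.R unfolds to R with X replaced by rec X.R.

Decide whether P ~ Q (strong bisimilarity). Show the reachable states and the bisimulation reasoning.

P's transition system — 6 states:
  s0 = rec X. a.X\{a} + b.b.0 ⊢ —a→ s1, —b→ s2
  s1 = (rec X. a.X\{a} + b.b.0)\{a} ⊢ —b→ s3
  s2 = b.0 ⊢ —b→ s4
  s3 = (b.0)\{a} ⊢ —b→ s5
  s4 = 0 ⊢ ·
  s5 = 0\{a} ⊢ ·
Q's transition system — 6 states:
  t0 = rec X. a.X\{a} + a.0 + b.b.0 ⊢ —a→ t1, —a→ t2, —b→ t3
  t1 = (rec X. a.X\{a} + a.0 + b.b.0)\{a} ⊢ —b→ t4
  t2 = 0 ⊢ ·
  t3 = b.0 ⊢ —b→ t2
  t4 = (b.0)\{a} ⊢ —b→ t5
  t5 = 0\{a} ⊢ ·
Bisimilarity quotient blocks:
  B0 = {s0}
  B1 = {s1, t1}
  B2 = {s2, s3, t3, t4}
  B3 = {s4, s5, t2, t5}
  B4 = {t0}
s0 ∈ B0, t0 ∈ B4 → different blocks

NO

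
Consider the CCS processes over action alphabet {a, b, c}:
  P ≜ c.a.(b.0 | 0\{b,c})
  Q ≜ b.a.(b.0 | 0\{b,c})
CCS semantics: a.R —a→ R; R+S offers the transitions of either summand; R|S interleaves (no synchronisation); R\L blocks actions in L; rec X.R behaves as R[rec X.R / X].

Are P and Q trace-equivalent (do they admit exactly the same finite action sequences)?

traces(P) ≠ traces(Q) — witness ⟨c⟩

Reachable graph of P (4 states):
  s0 = c.a.(b.0 | 0\{b,c}) → ··c··> s1
  s1 = a.(b.0 | 0\{b,c}) → ··a··> s2
  s2 = b.0 | 0\{b,c} → ··b··> s3
  s3 = 0 | 0\{b,c} → deadlocked
Reachable graph of Q (4 states):
  t0 = b.a.(b.0 | 0\{b,c}) → ··b··> t1
  t1 = a.(b.0 | 0\{b,c}) → ··a··> t2
  t2 = b.0 | 0\{b,c} → ··b··> t3
  t3 = 0 | 0\{b,c} → deadlocked
Executing c from P (initial set {s0}):
  after c @ step 1: {s1}
  — P admits the full trace.
Executing c from Q (initial set {t0}):
  after c @ step 1: ∅  — Q cannot continue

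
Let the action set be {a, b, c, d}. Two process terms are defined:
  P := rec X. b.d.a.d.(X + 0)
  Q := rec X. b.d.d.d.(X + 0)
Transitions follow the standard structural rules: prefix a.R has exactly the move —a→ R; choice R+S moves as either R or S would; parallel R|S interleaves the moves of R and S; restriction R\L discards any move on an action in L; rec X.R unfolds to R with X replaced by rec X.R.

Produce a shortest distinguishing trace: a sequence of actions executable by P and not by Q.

P's transition system — 5 states:
  u0 = rec X. b.d.a.d.(X + 0) has moves ··b··> u1
  u1 = d.a.d.((rec X. b.d.a.d.(X + 0)) + 0) has moves ··d··> u2
  u2 = a.d.((rec X. b.d.a.d.(X + 0)) + 0) has moves ··a··> u3
  u3 = d.((rec X. b.d.a.d.(X + 0)) + 0) has moves ··d··> u4
  u4 = (rec X. b.d.a.d.(X + 0)) + 0 has moves ··b··> u1
Q's transition system — 5 states:
  v0 = rec X. b.d.d.d.(X + 0) has moves ··b··> v1
  v1 = d.d.d.((rec X. b.d.d.d.(X + 0)) + 0) has moves ··d··> v2
  v2 = d.d.((rec X. b.d.d.d.(X + 0)) + 0) has moves ··d··> v3
  v3 = d.((rec X. b.d.d.d.(X + 0)) + 0) has moves ··d··> v4
  v4 = (rec X. b.d.d.d.(X + 0)) + 0 has moves ··b··> v1
Trace ⟨bda⟩ through P, begin at {u0}:
  after b @ step 1: {u1}
  after d @ step 2: {u2}
  after a @ step 3: {u3}
  ✓ P
Trace ⟨bda⟩ through Q, begin at {v0}:
  after b @ step 1: {v1}
  after d @ step 2: {v2}
  after a @ step 3: ∅ (Q stuck)

bda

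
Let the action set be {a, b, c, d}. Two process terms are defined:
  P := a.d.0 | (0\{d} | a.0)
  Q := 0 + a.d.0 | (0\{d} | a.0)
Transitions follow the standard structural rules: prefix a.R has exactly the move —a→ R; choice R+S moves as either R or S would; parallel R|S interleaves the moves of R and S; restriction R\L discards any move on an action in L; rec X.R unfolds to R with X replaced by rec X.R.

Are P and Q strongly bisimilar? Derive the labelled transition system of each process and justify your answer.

LTS(P): 6 reachable states
  u0 = a.d.0 | (0\{d} | a.0) → --a--▸ u1, --a--▸ u2
  u1 = a.d.0 | (0\{d} | 0) → --a--▸ u3
  u2 = d.0 | (0\{d} | a.0) → --a--▸ u3, --d--▸ u4
  u3 = d.0 | (0\{d} | 0) → --d--▸ u5
  u4 = 0 | (0\{d} | a.0) → --a--▸ u5
  u5 = 0 | (0\{d} | 0) → (no moves)
LTS(Q): 6 reachable states
  v0 = 0 + a.d.0 | (0\{d} | a.0) → --a--▸ v1, --a--▸ v2
  v1 = a.d.0 | (0\{d} | 0) → --a--▸ v3
  v2 = d.0 | (0\{d} | a.0) → --a--▸ v3, --d--▸ v4
  v3 = d.0 | (0\{d} | 0) → --d--▸ v5
  v4 = 0 | (0\{d} | a.0) → --a--▸ v5
  v5 = 0 | (0\{d} | 0) → (no moves)
Coarsest stable partition (strong bisimilarity classes):
  B0 = {u0, v0}
  B1 = {u2, v2}
  B2 = {u4, v4}
  B3 = {u5, v5}
  B4 = {u3, v3}
  B5 = {u1, v1}
u0 ∈ B0, v0 ∈ B0 → same block

YES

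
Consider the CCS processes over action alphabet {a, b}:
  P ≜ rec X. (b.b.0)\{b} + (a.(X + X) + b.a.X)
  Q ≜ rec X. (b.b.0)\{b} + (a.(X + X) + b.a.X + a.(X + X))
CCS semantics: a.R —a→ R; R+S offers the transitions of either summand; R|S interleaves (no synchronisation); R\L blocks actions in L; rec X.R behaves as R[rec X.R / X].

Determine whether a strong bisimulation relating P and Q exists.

bisimilar

P's transition system — 3 states:
  p0 = rec X. (b.b.0)\{b} + (a.(X + X) + b.a.X) has moves --a--▸ p1, --b--▸ p2
  p1 = (rec X. (b.b.0)\{b} + (a.(X + X) + b.a.X)) + (rec X. (b.b.0)\{b} + (a.(X + X) + b.a.X)) has moves --a--▸ p1, --b--▸ p2
  p2 = a.(rec X. (b.b.0)\{b} + (a.(X + X) + b.a.X)) has moves --a--▸ p0
Q's transition system — 3 states:
  q0 = rec X. (b.b.0)\{b} + (a.(X + X) + b.a.X + a.(X + X)) has moves --a--▸ q1, --b--▸ q2
  q1 = (rec X. (b.b.0)\{b} + (a.(X + X) + b.a.X + a.(X + X))) + (rec X. (b.b.0)\{b} + (a.(X + X) + b.a.X + a.(X + X))) has moves --a--▸ q1, --b--▸ q2
  q2 = a.(rec X. (b.b.0)\{b} + (a.(X + X) + b.a.X + a.(X + X))) has moves --a--▸ q0
Bisimilarity quotient blocks:
  B0 = {p0, p1, q0, q1}
  B1 = {p2, q2}
p0 ∈ B0, q0 ∈ B0 → same block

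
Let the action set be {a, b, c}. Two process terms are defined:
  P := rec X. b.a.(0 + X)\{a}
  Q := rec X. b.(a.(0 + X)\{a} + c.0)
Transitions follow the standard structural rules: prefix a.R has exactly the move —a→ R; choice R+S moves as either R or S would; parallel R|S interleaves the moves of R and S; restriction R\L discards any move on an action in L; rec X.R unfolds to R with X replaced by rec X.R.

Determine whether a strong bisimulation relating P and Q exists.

Reachable graph of P (4 states):
  m0 = rec X. b.a.(0 + X)\{a} → --b--▸ m1
  m1 = a.(0 + (rec X. b.a.(0 + X)\{a}))\{a} → --a--▸ m2
  m2 = (0 + (rec X. b.a.(0 + X)\{a}))\{a} → --b--▸ m3
  m3 = (a.(0 + (rec X. b.a.(0 + X)\{a}))\{a})\{a} → (no moves)
Reachable graph of Q (6 states):
  n0 = rec X. b.(a.(0 + X)\{a} + c.0) → --b--▸ n1
  n1 = a.(0 + (rec X. b.(a.(0 + X)\{a} + c.0)))\{a} + c.0 → --a--▸ n2, --c--▸ n3
  n2 = (0 + (rec X. b.(a.(0 + X)\{a} + c.0)))\{a} → --b--▸ n4
  n3 = 0 → (no moves)
  n4 = (a.(0 + (rec X. b.(a.(0 + X)\{a} + c.0)))\{a} + c.0)\{a} → --c--▸ n5
  n5 = 0\{a} → (no moves)
Partition-refinement fixed point:
  B0 = {m0}
  B1 = {m1}
  B2 = {m2}
  B3 = {m3, n3, n5}
  B4 = {n0}
  B5 = {n1}
  B6 = {n2}
  B7 = {n4}
m0 ∈ B0, n0 ∈ B4 → different blocks

P ≁ Q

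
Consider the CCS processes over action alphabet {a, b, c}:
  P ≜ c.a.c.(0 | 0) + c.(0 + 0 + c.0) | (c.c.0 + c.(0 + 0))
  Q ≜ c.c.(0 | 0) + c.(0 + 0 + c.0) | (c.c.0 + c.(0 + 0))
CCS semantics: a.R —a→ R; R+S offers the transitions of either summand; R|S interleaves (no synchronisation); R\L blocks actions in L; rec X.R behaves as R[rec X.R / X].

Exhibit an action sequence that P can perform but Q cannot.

ca

Reachable graph of P (14 states):
  u0 = c.a.c.(0 | 0) + c.(0 + 0 + c.0) | (c.c.0 + c.(0 + 0)) :: -c-> u1, -c-> u2, -c-> u3, -c-> u4
  u1 = (0 + 0 + c.0) | (c.c.0 + c.(0 + 0)) :: -c-> u5, -c-> u6, -c-> u7
  u2 = a.c.(0 | 0) :: -a-> u8
  u3 = c.(0 + 0 + c.0) | (0 + 0) :: -c-> u5
  u4 = c.(0 + 0 + c.0) | c.0 :: -c-> u6, -c-> u9
  u5 = (0 + 0 + c.0) | (0 + 0) :: -c-> u10
  u6 = (0 + 0 + c.0) | c.0 :: -c-> u11, -c-> u12
  u7 = 0 | (c.c.0 + c.(0 + 0)) :: -c-> u10, -c-> u12
  u8 = c.(0 | 0) :: -c-> u13
  u9 = c.(0 + 0 + c.0) | 0 :: -c-> u11
  u10 = 0 | (0 + 0) :: deadlocked
  u11 = (0 + 0 + c.0) | 0 :: -c-> u13
  u12 = 0 | c.0 :: -c-> u13
  u13 = 0 | 0 :: deadlocked
Reachable graph of Q (13 states):
  v0 = c.c.(0 | 0) + c.(0 + 0 + c.0) | (c.c.0 + c.(0 + 0)) :: -c-> v1, -c-> v2, -c-> v3, -c-> v4
  v1 = (0 + 0 + c.0) | (c.c.0 + c.(0 + 0)) :: -c-> v5, -c-> v6, -c-> v7
  v2 = c.(0 + 0 + c.0) | (0 + 0) :: -c-> v5
  v3 = c.(0 + 0 + c.0) | c.0 :: -c-> v6, -c-> v8
  v4 = c.(0 | 0) :: -c-> v9
  v5 = (0 + 0 + c.0) | (0 + 0) :: -c-> v10
  v6 = (0 + 0 + c.0) | c.0 :: -c-> v11, -c-> v12
  v7 = 0 | (c.c.0 + c.(0 + 0)) :: -c-> v10, -c-> v12
  v8 = c.(0 + 0 + c.0) | 0 :: -c-> v11
  v9 = 0 | 0 :: deadlocked
  v10 = 0 | (0 + 0) :: deadlocked
  v11 = (0 + 0 + c.0) | 0 :: -c-> v9
  v12 = 0 | c.0 :: -c-> v9
Executing ca from P (initial set {u0}):
  step 1 (c): {u1, u2, u3, u4}
  step 2 (a): {u8}
  — P admits the full trace.
Executing ca from Q (initial set {v0}):
  step 1 (c): {v1, v2, v3, v4}
  step 2 (a): ∅ (Q stuck)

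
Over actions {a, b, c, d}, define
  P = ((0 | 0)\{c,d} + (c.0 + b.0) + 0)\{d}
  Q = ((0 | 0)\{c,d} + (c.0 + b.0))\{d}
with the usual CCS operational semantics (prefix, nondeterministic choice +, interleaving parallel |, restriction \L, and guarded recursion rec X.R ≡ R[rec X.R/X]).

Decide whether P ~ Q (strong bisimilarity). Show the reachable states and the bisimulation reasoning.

bisimilar

LTS(P): 2 reachable states
  p0 = ((0 | 0)\{c,d} + (c.0 + b.0) + 0)\{d} :: ··b··> p1, ··c··> p1
  p1 = 0\{d} :: ∅
LTS(Q): 2 reachable states
  q0 = ((0 | 0)\{c,d} + (c.0 + b.0))\{d} :: ··b··> q1, ··c··> q1
  q1 = 0\{d} :: ∅
Partition-refinement fixed point:
  B0 = {p0, q0}
  B1 = {p1, q1}
p0 ∈ B0, q0 ∈ B0 → same block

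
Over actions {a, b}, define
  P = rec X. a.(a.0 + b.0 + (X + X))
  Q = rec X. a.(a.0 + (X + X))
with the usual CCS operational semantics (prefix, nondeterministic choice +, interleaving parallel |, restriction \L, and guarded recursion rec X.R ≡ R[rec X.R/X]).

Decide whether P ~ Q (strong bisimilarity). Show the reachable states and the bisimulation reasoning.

not bisimilar

P's transition system — 3 states:
  s0 = rec X. a.(a.0 + b.0 + (X + X)) | =a=> s1
  s1 = a.0 + b.0 + ((rec X. a.(a.0 + b.0 + (X + X))) + (rec X. a.(a.0 + b.0 + (X + X)))) | =a=> s1, =a=> s2, =b=> s2
  s2 = 0 | deadlocked
Q's transition system — 3 states:
  t0 = rec X. a.(a.0 + (X + X)) | =a=> t1
  t1 = a.0 + ((rec X. a.(a.0 + (X + X))) + (rec X. a.(a.0 + (X + X)))) | =a=> t1, =a=> t2
  t2 = 0 | deadlocked
Bisimilarity quotient blocks:
  B0 = {s0}
  B1 = {s1}
  B2 = {s2, t2}
  B3 = {t0}
  B4 = {t1}
s0 ∈ B0, t0 ∈ B3 → different blocks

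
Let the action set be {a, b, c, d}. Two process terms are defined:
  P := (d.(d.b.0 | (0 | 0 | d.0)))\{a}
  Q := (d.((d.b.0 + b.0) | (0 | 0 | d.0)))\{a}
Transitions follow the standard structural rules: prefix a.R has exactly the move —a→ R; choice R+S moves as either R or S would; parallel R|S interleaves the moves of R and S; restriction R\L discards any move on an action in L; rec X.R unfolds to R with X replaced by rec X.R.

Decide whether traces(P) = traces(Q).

LTS(P): 7 reachable states
  p0 = (d.(d.b.0 | (0 | 0 | d.0)))\{a} :: ··d··> p1
  p1 = (d.b.0 | (0 | 0 | d.0))\{a} :: ··d··> p2, ··d··> p3
  p2 = (b.0 | (0 | 0 | d.0))\{a} :: ··b··> p4, ··d··> p5
  p3 = (d.b.0 | (0 | 0 | 0))\{a} :: ··d··> p5
  p4 = (0 | (0 | 0 | d.0))\{a} :: ··d··> p6
  p5 = (b.0 | (0 | 0 | 0))\{a} :: ··b··> p6
  p6 = (0 | (0 | 0 | 0))\{a} :: ·
LTS(Q): 7 reachable states
  q0 = (d.((d.b.0 + b.0) | (0 | 0 | d.0)))\{a} :: ··d··> q1
  q1 = ((d.b.0 + b.0) | (0 | 0 | d.0))\{a} :: ··b··> q2, ··d··> q3, ··d··> q4
  q2 = (0 | (0 | 0 | d.0))\{a} :: ··d··> q5
  q3 = ((d.b.0 + b.0) | (0 | 0 | 0))\{a} :: ··b··> q5, ··d··> q6
  q4 = (b.0 | (0 | 0 | d.0))\{a} :: ··b··> q2, ··d··> q6
  q5 = (0 | (0 | 0 | 0))\{a} :: ·
  q6 = (b.0 | (0 | 0 | 0))\{a} :: ··b··> q5
Run σ = ⟨db⟩ on Q: start {q0}
  after d @ step 1: {q1}
  after b @ step 2: {q2}
  — Q admits the full trace.
Run σ = ⟨db⟩ on P: start {p0}
  after d @ step 1: {p1}
  after b @ step 2: ∅  — P cannot continue

NO — witness ⟨db⟩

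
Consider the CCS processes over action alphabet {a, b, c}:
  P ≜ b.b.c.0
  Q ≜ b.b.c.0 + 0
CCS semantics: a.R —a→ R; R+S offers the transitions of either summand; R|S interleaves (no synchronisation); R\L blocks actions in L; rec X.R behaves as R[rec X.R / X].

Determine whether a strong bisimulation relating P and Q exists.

P ~ Q

Reachable graph of P (4 states):
  s0 = b.b.c.0 → ··b··> s1
  s1 = b.c.0 → ··b··> s2
  s2 = c.0 → ··c··> s3
  s3 = 0 → ∅
Reachable graph of Q (4 states):
  t0 = b.b.c.0 + 0 → ··b··> t1
  t1 = b.c.0 → ··b··> t2
  t2 = c.0 → ··c··> t3
  t3 = 0 → ∅
Partition-refinement fixed point:
  B0 = {s0, t0}
  B1 = {s1, t1}
  B2 = {s2, t2}
  B3 = {s3, t3}
s0 ∈ B0, t0 ∈ B0 → same block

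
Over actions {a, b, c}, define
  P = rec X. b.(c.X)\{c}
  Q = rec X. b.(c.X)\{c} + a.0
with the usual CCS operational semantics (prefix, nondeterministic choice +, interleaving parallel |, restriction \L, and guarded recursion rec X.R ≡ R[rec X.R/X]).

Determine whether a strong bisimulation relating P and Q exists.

P ≁ Q

Reachable graph of P (2 states):
  s0 = rec X. b.(c.X)\{c} ⊢ —b→ s1
  s1 = (c.(rec X. b.(c.X)\{c}))\{c} ⊢ (no moves)
Reachable graph of Q (3 states):
  t0 = rec X. b.(c.X)\{c} + a.0 ⊢ —a→ t1, —b→ t2
  t1 = 0 ⊢ (no moves)
  t2 = (c.(rec X. b.(c.X)\{c} + a.0))\{c} ⊢ (no moves)
Coarsest stable partition (strong bisimilarity classes):
  B0 = {s0}
  B1 = {s1, t1, t2}
  B2 = {t0}
s0 ∈ B0, t0 ∈ B2 → different blocks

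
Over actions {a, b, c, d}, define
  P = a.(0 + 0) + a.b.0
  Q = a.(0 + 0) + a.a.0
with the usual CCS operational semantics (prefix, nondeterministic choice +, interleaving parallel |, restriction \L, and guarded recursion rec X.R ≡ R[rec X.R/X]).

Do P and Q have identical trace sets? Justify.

LTS(P): 4 reachable states
  m0 = a.(0 + 0) + a.b.0 :: --a--▸ m1, --a--▸ m2
  m1 = 0 + 0 :: ·
  m2 = b.0 :: --b--▸ m3
  m3 = 0 :: ·
LTS(Q): 4 reachable states
  n0 = a.(0 + 0) + a.a.0 :: --a--▸ n1, --a--▸ n2
  n1 = 0 + 0 :: ·
  n2 = a.0 :: --a--▸ n3
  n3 = 0 :: ·
Executing ab from P (initial set {m0}):
  [1] a ⇒ {m1, m2}
  [2] b ⇒ {m3}
  — P admits the full trace.
Executing ab from Q (initial set {n0}):
  [1] a ⇒ {n1, n2}
  [2] b ⇒ ∅  — Q cannot continue

traces(P) ≠ traces(Q) — witness ⟨ab⟩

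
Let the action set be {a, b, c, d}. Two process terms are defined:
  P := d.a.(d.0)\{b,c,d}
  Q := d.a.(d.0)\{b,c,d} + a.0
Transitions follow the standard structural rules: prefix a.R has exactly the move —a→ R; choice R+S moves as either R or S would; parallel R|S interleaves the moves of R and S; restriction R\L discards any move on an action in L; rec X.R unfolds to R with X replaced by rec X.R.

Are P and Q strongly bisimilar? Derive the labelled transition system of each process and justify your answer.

not bisimilar

Reachable graph of P (3 states):
  u0 = d.a.(d.0)\{b,c,d} :: =d=> u1
  u1 = a.(d.0)\{b,c,d} :: =a=> u2
  u2 = (d.0)\{b,c,d} :: stopped
Reachable graph of Q (4 states):
  v0 = d.a.(d.0)\{b,c,d} + a.0 :: =a=> v1, =d=> v2
  v1 = 0 :: stopped
  v2 = a.(d.0)\{b,c,d} :: =a=> v3
  v3 = (d.0)\{b,c,d} :: stopped
Partition-refinement fixed point:
  B0 = {u0}
  B1 = {u1, v2}
  B2 = {u2, v1, v3}
  B3 = {v0}
u0 ∈ B0, v0 ∈ B3 → different blocks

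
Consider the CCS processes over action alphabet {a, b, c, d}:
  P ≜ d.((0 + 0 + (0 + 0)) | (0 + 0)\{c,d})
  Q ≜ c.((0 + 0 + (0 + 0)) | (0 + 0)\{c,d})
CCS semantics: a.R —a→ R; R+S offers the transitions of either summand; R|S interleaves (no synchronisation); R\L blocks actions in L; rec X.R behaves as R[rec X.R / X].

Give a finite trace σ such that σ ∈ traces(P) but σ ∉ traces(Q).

LTS(P): 2 reachable states
  p0 = d.((0 + 0 + (0 + 0)) | (0 + 0)\{c,d}) → —d→ p1
  p1 = (0 + 0 + (0 + 0)) | (0 + 0)\{c,d} → ∅
LTS(Q): 2 reachable states
  q0 = c.((0 + 0 + (0 + 0)) | (0 + 0)\{c,d}) → —c→ q1
  q1 = (0 + 0 + (0 + 0)) | (0 + 0)\{c,d} → ∅
Run σ = ⟨d⟩ on P: start {p0}
  step 1 (d): {p1}
  — P admits the full trace.
Run σ = ⟨d⟩ on Q: start {q0}
  step 1 (d): no successor for Q

d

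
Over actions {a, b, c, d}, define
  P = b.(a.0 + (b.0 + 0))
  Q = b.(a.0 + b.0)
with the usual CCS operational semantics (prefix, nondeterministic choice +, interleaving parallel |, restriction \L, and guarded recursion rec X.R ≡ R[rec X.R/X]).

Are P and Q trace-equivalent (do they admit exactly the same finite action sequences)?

LTS(P): 3 reachable states
  m0 = b.(a.0 + (b.0 + 0)) → ··b··> m1
  m1 = a.0 + (b.0 + 0) → ··a··> m2, ··b··> m2
  m2 = 0 → ·
LTS(Q): 3 reachable states
  n0 = b.(a.0 + b.0) → ··b··> n1
  n1 = a.0 + b.0 → ··a··> n2, ··b··> n2
  n2 = 0 → ·
Coarsest stable partition (strong bisimilarity classes):
  B0 = {m0, n0}
  B1 = {m1, n1}
  B2 = {m2, n2}
m0 ∈ B0, n0 ∈ B0 → same block
Bisimilar ⇒ trace-equivalent.

trace-equivalent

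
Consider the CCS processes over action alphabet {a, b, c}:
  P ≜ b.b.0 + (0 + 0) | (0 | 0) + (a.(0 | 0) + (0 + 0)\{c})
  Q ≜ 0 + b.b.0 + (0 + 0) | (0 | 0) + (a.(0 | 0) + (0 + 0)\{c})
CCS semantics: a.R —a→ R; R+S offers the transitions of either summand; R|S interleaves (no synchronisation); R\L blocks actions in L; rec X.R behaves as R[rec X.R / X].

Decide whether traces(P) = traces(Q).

YES

LTS(P): 4 reachable states
  u0 = b.b.0 + (0 + 0) | (0 | 0) + (a.(0 | 0) + (0 + 0)\{c}) | --a--▸ u1, --b--▸ u2
  u1 = 0 | 0 | ∅
  u2 = b.0 | --b--▸ u3
  u3 = 0 | ∅
LTS(Q): 4 reachable states
  v0 = 0 + b.b.0 + (0 + 0) | (0 | 0) + (a.(0 | 0) + (0 + 0)\{c}) | --a--▸ v1, --b--▸ v2
  v1 = 0 | 0 | ∅
  v2 = b.0 | --b--▸ v3
  v3 = 0 | ∅
Bisimilarity quotient blocks:
  B0 = {u0, v0}
  B1 = {u1, u3, v1, v3}
  B2 = {u2, v2}
u0 ∈ B0, v0 ∈ B0 → same block
Bisimilar ⇒ trace-equivalent.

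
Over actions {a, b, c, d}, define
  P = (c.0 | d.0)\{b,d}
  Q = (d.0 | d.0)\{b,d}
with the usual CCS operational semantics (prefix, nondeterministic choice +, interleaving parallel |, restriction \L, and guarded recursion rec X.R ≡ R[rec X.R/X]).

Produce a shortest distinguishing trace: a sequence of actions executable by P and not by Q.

Reachable graph of P (2 states):
  s0 = (c.0 | d.0)\{b,d} has moves ··c··> s1
  s1 = (0 | d.0)\{b,d} has moves (no moves)
Reachable graph of Q (1 states):
  t0 = (d.0 | d.0)\{b,d} has moves (no moves)
Run σ = ⟨c⟩ on P: start {s0}
  step 1 (c): {s1}
  P completes σ.
Run σ = ⟨c⟩ on Q: start {t0}
  step 1 (c): ∅ (Q stuck)

c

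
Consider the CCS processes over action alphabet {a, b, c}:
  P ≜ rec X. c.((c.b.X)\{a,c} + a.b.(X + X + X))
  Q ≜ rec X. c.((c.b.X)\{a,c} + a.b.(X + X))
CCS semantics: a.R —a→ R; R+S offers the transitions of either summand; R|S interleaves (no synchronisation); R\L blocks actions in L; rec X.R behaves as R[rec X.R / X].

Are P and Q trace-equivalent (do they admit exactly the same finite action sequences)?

Reachable graph of P (4 states):
  m0 = rec X. c.((c.b.X)\{a,c} + a.b.(X + X + X)) :: ··c··> m1
  m1 = (c.b.(rec X. c.((c.b.X)\{a,c} + a.b.(X + X + X))))\{a,c} + a.b.((rec X. c.((c.b.X)\{a,c} + a.b.(X + X + X))) + (rec X. c.((c.b.X)\{a,c} + a.b.(X + X + X))) + (rec X. c.((c.b.X)\{a,c} + a.b.(X + X + X)))) :: ··a··> m2
  m2 = b.((rec X. c.((c.b.X)\{a,c} + a.b.(X + X + X))) + (rec X. c.((c.b.X)\{a,c} + a.b.(X + X + X))) + (rec X. c.((c.b.X)\{a,c} + a.b.(X + X + X)))) :: ··b··> m3
  m3 = (rec X. c.((c.b.X)\{a,c} + a.b.(X + X + X))) + (rec X. c.((c.b.X)\{a,c} + a.b.(X + X + X))) + (rec X. c.((c.b.X)\{a,c} + a.b.(X + X + X))) :: ··c··> m1
Reachable graph of Q (4 states):
  n0 = rec X. c.((c.b.X)\{a,c} + a.b.(X + X)) :: ··c··> n1
  n1 = (c.b.(rec X. c.((c.b.X)\{a,c} + a.b.(X + X))))\{a,c} + a.b.((rec X. c.((c.b.X)\{a,c} + a.b.(X + X))) + (rec X. c.((c.b.X)\{a,c} + a.b.(X + X)))) :: ··a··> n2
  n2 = b.((rec X. c.((c.b.X)\{a,c} + a.b.(X + X))) + (rec X. c.((c.b.X)\{a,c} + a.b.(X + X)))) :: ··b··> n3
  n3 = (rec X. c.((c.b.X)\{a,c} + a.b.(X + X))) + (rec X. c.((c.b.X)\{a,c} + a.b.(X + X))) :: ··c··> n1
Bisimilarity quotient blocks:
  B0 = {m0, m3, n0, n3}
  B1 = {m1, n1}
  B2 = {m2, n2}
m0 ∈ B0, n0 ∈ B0 → same block
Bisimilar ⇒ trace-equivalent.

traces(P) = traces(Q)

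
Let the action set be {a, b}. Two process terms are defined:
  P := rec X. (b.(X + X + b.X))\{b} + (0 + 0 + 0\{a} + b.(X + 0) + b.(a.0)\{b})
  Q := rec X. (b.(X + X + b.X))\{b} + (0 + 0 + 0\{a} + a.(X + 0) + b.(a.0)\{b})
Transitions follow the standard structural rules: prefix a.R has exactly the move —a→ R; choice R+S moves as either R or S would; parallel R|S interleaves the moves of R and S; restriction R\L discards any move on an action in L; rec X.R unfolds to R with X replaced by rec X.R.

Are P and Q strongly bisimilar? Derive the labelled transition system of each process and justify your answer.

not bisimilar

Reachable graph of P (4 states):
  s0 = rec X. (b.(X + X + b.X))\{b} + (0 + 0 + 0\{a} + b.(X + 0) + b.(a.0)\{b}) :: —b→ s1, —b→ s2
  s1 = (a.0)\{b} :: —a→ s3
  s2 = (rec X. (b.(X + X + b.X))\{b} + (0 + 0 + 0\{a} + b.(X + 0) + b.(a.0)\{b})) + 0 :: —b→ s1, —b→ s2
  s3 = 0\{b} :: deadlocked
Reachable graph of Q (4 states):
  t0 = rec X. (b.(X + X + b.X))\{b} + (0 + 0 + 0\{a} + a.(X + 0) + b.(a.0)\{b}) :: —a→ t1, —b→ t2
  t1 = (rec X. (b.(X + X + b.X))\{b} + (0 + 0 + 0\{a} + a.(X + 0) + b.(a.0)\{b})) + 0 :: —a→ t1, —b→ t2
  t2 = (a.0)\{b} :: —a→ t3
  t3 = 0\{b} :: deadlocked
Bisimilarity quotient blocks:
  B0 = {s0, s2}
  B1 = {s1, t2}
  B2 = {s3, t3}
  B3 = {t0, t1}
s0 ∈ B0, t0 ∈ B3 → different blocks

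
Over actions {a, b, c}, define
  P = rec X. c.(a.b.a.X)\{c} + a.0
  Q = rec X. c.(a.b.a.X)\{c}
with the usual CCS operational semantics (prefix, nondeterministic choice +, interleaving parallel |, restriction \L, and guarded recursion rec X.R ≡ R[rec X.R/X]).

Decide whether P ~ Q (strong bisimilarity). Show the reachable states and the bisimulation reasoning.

LTS(P): 7 reachable states
  s0 = rec X. c.(a.b.a.X)\{c} + a.0 | —a→ s1, —c→ s2
  s1 = 0 | ·
  s2 = (a.b.a.(rec X. c.(a.b.a.X)\{c} + a.0))\{c} | —a→ s3
  s3 = (b.a.(rec X. c.(a.b.a.X)\{c} + a.0))\{c} | —b→ s4
  s4 = (a.(rec X. c.(a.b.a.X)\{c} + a.0))\{c} | —a→ s5
  s5 = (rec X. c.(a.b.a.X)\{c} + a.0)\{c} | —a→ s6
  s6 = 0\{c} | ·
LTS(Q): 5 reachable states
  t0 = rec X. c.(a.b.a.X)\{c} | —c→ t1
  t1 = (a.b.a.(rec X. c.(a.b.a.X)\{c}))\{c} | —a→ t2
  t2 = (b.a.(rec X. c.(a.b.a.X)\{c}))\{c} | —b→ t3
  t3 = (a.(rec X. c.(a.b.a.X)\{c}))\{c} | —a→ t4
  t4 = (rec X. c.(a.b.a.X)\{c})\{c} | ·
Coarsest stable partition (strong bisimilarity classes):
  B0 = {s0}
  B1 = {s1, s6, t4}
  B2 = {s2}
  B3 = {s3}
  B4 = {s4}
  B5 = {s5, t3}
  B6 = {t0}
  B7 = {t1}
  B8 = {t2}
s0 ∈ B0, t0 ∈ B6 → different blocks

P ≁ Q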